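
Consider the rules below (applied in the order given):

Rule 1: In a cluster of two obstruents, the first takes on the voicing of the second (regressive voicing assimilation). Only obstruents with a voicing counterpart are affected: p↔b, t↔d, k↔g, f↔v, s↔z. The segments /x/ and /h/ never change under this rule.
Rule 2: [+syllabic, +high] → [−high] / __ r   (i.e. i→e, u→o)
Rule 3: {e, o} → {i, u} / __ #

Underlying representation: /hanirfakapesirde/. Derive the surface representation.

Rule 1 (regressive voicing assimilation): no segment meets the environment; /hanirfakapesirde/ is unchanged.
Rule 2 (pre-rhotic lowering): /i/ is a high vowel immediately before /r/, so it lowers to [e]. /i/ is a high vowel immediately before /r/, so it lowers to [e]. /hanirfakapesirde/ → hanerfakapeserde.
Rule 3 (final vowel raising): /e/ is a mid vowel in word-final position, so it raises to [i]. /hanerfakapeserde/ → hanerfakapeserdi.

hanerfakapeserdi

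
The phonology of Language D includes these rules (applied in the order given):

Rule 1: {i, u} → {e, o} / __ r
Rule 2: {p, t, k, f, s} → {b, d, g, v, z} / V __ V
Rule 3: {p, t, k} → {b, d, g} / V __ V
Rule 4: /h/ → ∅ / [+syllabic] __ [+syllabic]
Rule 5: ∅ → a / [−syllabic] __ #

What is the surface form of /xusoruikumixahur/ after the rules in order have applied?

xuzoruigumixaora

Rule 1 (pre-rhotic lowering): /u/ is a high vowel immediately before /r/, so it lowers to [o]. /xusoruikumixahur/ → xusoruikumixahor.
Rule 2 (intervocalic voicing): /s/ is a voiceless obstruent between vowels /u/ and /o/, so it voices to [z]. /k/ is a voiceless obstruent between vowels /i/ and /u/, so it voices to [g]. /xusoruikumixahor/ → xuzoruigumixahor.
Rule 3 (intervocalic voicing): no segment meets the environment; /xuzoruigumixahor/ is unchanged.
Rule 4 (intervocalic h-deletion): /h/ occurs between vowels /a/ and /o/, so it deletes. /xuzoruigumixahor/ → xuzoruigumixaor.
Rule 5 (final a-epenthesis): the form ends in the consonant /r/, so [a] is inserted word-finally. /xuzoruigumixaor/ → xuzoruigumixaora.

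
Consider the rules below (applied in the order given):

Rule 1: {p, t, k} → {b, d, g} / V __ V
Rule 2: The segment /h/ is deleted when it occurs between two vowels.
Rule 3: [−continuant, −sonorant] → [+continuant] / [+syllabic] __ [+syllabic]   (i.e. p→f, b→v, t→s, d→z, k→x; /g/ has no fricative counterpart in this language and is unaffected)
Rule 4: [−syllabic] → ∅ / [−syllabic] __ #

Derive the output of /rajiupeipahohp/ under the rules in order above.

rajiuveivaoh

Rule 1 (intervocalic voicing): /p/ is a voiceless stop between vowels /u/ and /e/, so it voices to [b]. /p/ is a voiceless stop between vowels /i/ and /a/, so it voices to [b]. /rajiupeipahohp/ → rajiubeibahohp.
Rule 2 (intervocalic h-deletion): /h/ occurs between vowels /a/ and /o/, so it deletes. /rajiubeibahohp/ → rajiubeibaohp.
Rule 3 (intervocalic spirantization): /b/ is a stop between vowels /u/ and /e/, so it spirantizes to the fricative [v]. /b/ is a stop between vowels /i/ and /a/, so it spirantizes to the fricative [v]. /rajiubeibaohp/ → rajiuveivaohp.
Rule 4 (final cluster simplification): /p/ is the second consonant of a word-final cluster /hp/, so it deletes. /rajiuveivaohp/ → rajiuveivaoh.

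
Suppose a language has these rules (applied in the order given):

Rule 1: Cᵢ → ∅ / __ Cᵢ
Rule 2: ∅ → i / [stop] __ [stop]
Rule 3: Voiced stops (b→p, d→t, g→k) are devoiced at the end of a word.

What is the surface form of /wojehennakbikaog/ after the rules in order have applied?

wojehenakibikaok

Rule 1 (degemination): /nn/ is a geminate; the first /n/ deletes. /wojehennakbikaog/ → wojehenakbikaog.
Rule 2 (stop-cluster i-epenthesis): /k/ and /b/ form a stop–stop cluster, so [i] is inserted between them. /wojehenakbikaog/ → wojehenakibikaog.
Rule 3 (final devoicing): /g/ is a voiced stop in word-final position, so it devoices to [k]. /wojehenakibikaog/ → wojehenakibikaok.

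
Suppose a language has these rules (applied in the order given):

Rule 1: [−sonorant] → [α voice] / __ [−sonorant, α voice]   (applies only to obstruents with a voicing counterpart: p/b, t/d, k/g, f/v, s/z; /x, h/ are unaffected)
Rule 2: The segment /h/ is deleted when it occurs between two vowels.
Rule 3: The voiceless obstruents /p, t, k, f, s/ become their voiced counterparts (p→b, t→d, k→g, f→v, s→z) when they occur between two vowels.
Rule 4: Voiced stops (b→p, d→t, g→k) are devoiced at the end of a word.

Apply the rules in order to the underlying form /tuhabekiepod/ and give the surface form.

Rule 1 (regressive voicing assimilation): no segment meets the environment; /tuhabekiepod/ is unchanged.
Rule 2 (intervocalic h-deletion): /h/ occurs between vowels /u/ and /a/, so it deletes. /tuhabekiepod/ → tuabekiepod.
Rule 3 (intervocalic voicing): /k/ is a voiceless obstruent between vowels /e/ and /i/, so it voices to [g]. /p/ is a voiceless obstruent between vowels /e/ and /o/, so it voices to [b]. /tuabekiepod/ → tuabegiebod.
Rule 4 (final devoicing): /d/ is a voiced stop in word-final position, so it devoices to [t]. /tuabegiebod/ → tuabegiebot.

tuabegiebot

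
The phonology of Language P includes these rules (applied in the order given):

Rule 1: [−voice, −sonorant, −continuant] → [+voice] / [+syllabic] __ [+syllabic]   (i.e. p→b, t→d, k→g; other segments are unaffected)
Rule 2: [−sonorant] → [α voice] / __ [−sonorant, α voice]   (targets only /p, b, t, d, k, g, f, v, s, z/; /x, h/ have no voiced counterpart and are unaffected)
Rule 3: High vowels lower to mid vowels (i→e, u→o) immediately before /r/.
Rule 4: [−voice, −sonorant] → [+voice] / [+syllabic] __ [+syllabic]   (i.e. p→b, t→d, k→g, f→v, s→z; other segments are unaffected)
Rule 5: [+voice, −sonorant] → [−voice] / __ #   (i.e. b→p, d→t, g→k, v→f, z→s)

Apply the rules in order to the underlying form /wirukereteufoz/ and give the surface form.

Rule 1 (intervocalic voicing): /k/ is a voiceless stop between vowels /u/ and /e/, so it voices to [g]. /t/ is a voiceless stop between vowels /e/ and /e/, so it voices to [d]. /wirukereteufoz/ → wirugeredeufoz.
Rule 2 (regressive voicing assimilation): no segment meets the environment; /wirugeredeufoz/ is unchanged.
Rule 3 (pre-rhotic lowering): /i/ is a high vowel immediately before /r/, so it lowers to [e]. /wirugeredeufoz/ → werugeredeufoz.
Rule 4 (intervocalic voicing): /f/ is a voiceless obstruent between vowels /u/ and /o/, so it voices to [v]. /werugeredeufoz/ → werugeredeuvoz.
Rule 5 (final devoicing): /z/ is a voiced obstruent in word-final position, so it devoices to [s]. /werugeredeuvoz/ → werugeredeuvos.

werugeredeuvos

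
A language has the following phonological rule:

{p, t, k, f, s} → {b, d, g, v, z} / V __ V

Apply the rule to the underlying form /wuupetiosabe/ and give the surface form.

wuubediozabe

/p/ is a voiceless obstruent between vowels /u/ and /e/, so it voices to [b].
/t/ is a voiceless obstruent between vowels /e/ and /i/, so it voices to [d].
/s/ is a voiceless obstruent between vowels /o/ and /a/, so it voices to [z].
Surface form: [wuubediozabe].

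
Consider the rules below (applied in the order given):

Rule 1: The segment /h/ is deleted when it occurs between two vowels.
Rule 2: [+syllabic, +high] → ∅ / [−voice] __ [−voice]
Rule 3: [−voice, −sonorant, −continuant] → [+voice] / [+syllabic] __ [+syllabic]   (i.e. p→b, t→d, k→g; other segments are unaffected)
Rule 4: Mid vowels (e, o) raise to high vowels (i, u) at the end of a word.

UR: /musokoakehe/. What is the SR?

musogoagei

Rule 1 (intervocalic h-deletion): /h/ occurs between vowels /e/ and /e/, so it deletes. /musokoakehe/ → musokoakee.
Rule 2 (high vowel syncope): no segment meets the environment; /musokoakee/ is unchanged.
Rule 3 (intervocalic voicing): /k/ is a voiceless stop between vowels /o/ and /o/, so it voices to [g]. /k/ is a voiceless stop between vowels /a/ and /e/, so it voices to [g]. /musokoakee/ → musogoagee.
Rule 4 (final vowel raising): /e/ is a mid vowel in word-final position, so it raises to [i]. /musogoagee/ → musogoagei.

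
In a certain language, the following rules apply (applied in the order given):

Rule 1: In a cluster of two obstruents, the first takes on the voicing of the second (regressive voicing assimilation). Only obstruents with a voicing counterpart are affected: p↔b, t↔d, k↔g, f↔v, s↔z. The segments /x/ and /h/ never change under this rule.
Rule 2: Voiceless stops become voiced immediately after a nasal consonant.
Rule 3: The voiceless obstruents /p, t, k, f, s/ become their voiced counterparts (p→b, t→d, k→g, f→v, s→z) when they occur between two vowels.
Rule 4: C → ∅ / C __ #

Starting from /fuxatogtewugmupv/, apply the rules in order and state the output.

fuxadoktewugmub

Rule 1 (regressive voicing assimilation): /g/ precedes the voiceless obstruent /t/, so it devoices to [k] by assimilation. /p/ precedes the voiced obstruent /v/, so it voices to [b] by assimilation. /fuxatogtewugmupv/ → fuxatoktewugmubv.
Rule 2 (post-nasal voicing): no segment meets the environment; /fuxatoktewugmubv/ is unchanged.
Rule 3 (intervocalic voicing): /t/ is a voiceless obstruent between vowels /a/ and /o/, so it voices to [d]. /fuxatoktewugmubv/ → fuxadoktewugmubv.
Rule 4 (final cluster simplification): /v/ is the second consonant of a word-final cluster /bv/, so it deletes. /fuxadoktewugmubv/ → fuxadoktewugmub.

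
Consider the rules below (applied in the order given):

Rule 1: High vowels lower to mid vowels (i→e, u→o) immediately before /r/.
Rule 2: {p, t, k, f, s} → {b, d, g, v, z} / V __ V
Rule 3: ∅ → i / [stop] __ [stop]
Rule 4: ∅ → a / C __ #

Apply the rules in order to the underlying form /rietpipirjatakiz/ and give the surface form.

rietipiberjadagiza

Rule 1 (pre-rhotic lowering): /i/ is a high vowel immediately before /r/, so it lowers to [e]. /rietpipirjatakiz/ → rietpiperjatakiz.
Rule 2 (intervocalic voicing): /p/ is a voiceless obstruent between vowels /i/ and /e/, so it voices to [b]. /t/ is a voiceless obstruent between vowels /a/ and /a/, so it voices to [d]. /k/ is a voiceless obstruent between vowels /a/ and /i/, so it voices to [g]. /rietpiperjatakiz/ → rietpiberjadagiz.
Rule 3 (stop-cluster i-epenthesis): /t/ and /p/ form a stop–stop cluster, so [i] is inserted between them. /rietpiberjadagiz/ → rietipiberjadagiz.
Rule 4 (final a-epenthesis): the form ends in the consonant /z/, so [a] is inserted word-finally. /rietipiberjadagiz/ → rietipiberjadagiza.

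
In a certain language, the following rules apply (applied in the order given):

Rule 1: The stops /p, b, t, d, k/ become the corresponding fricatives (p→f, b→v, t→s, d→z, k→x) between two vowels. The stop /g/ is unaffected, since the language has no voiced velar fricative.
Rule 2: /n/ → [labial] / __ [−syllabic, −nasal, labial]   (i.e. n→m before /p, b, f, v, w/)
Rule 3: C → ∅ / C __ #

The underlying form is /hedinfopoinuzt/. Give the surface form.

hezimfofoinuz

Rule 1 (intervocalic spirantization): /d/ is a stop between vowels /e/ and /i/, so it spirantizes to the fricative [z]. /p/ is a stop between vowels /o/ and /o/, so it spirantizes to the fricative [f]. /hedinfopoinuzt/ → hezinfofoinuzt.
Rule 2 (nasal place assimilation): /n/ precedes the labial consonant /f/, so it assimilates in place to [m]. /hezinfofoinuzt/ → hezimfofoinuzt.
Rule 3 (final cluster simplification): /t/ is the second consonant of a word-final cluster /zt/, so it deletes. /hezimfofoinuzt/ → hezimfofoinuz.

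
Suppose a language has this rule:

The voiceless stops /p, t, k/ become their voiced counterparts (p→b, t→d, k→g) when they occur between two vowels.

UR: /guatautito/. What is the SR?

/t/ is a voiceless stop between vowels /a/ and /a/, so it voices to [d].
/t/ is a voiceless stop between vowels /u/ and /i/, so it voices to [d].
/t/ is a voiceless stop between vowels /i/ and /o/, so it voices to [d].
Surface form: [guadaudido].

guadaudido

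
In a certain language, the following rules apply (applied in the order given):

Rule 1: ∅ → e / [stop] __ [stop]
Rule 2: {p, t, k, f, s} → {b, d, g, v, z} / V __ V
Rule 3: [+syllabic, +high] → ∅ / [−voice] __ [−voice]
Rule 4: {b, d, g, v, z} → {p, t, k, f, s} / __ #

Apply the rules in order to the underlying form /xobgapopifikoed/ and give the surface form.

Rule 1 (stop-cluster e-epenthesis): /b/ and /g/ form a stop–stop cluster, so [e] is inserted between them. /xobgapopifikoed/ → xobegapopifikoed.
Rule 2 (intervocalic voicing): /p/ is a voiceless obstruent between vowels /a/ and /o/, so it voices to [b]. /p/ is a voiceless obstruent between vowels /o/ and /i/, so it voices to [b]. /f/ is a voiceless obstruent between vowels /i/ and /i/, so it voices to [v]. /k/ is a voiceless obstruent between vowels /i/ and /o/, so it voices to [g]. /xobegapopifikoed/ → xobegabobivigoed.
Rule 3 (high vowel syncope): no segment meets the environment; /xobegabobivigoed/ is unchanged.
Rule 4 (final devoicing): /d/ is a voiced obstruent in word-final position, so it devoices to [t]. /xobegabobivigoed/ → xobegabobivigoet.

xobegabobivigoet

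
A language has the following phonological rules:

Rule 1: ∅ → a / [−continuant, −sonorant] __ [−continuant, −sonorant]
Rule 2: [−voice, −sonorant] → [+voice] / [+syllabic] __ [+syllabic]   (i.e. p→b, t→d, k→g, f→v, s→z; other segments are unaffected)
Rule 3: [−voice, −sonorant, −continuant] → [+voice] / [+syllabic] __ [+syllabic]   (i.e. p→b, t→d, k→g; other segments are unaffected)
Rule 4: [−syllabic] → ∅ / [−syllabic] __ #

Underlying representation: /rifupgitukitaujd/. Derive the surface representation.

Rule 1 (stop-cluster a-epenthesis): /p/ and /g/ form a stop–stop cluster, so [a] is inserted between them. /rifupgitukitaujd/ → rifupagitukitaujd.
Rule 2 (intervocalic voicing): /f/ is a voiceless obstruent between vowels /i/ and /u/, so it voices to [v]. /p/ is a voiceless obstruent between vowels /u/ and /a/, so it voices to [b]. /t/ is a voiceless obstruent between vowels /i/ and /u/, so it voices to [d]. /k/ is a voiceless obstruent between vowels /u/ and /i/, so it voices to [g]. /t/ is a voiceless obstruent between vowels /i/ and /a/, so it voices to [d]. /rifupagitukitaujd/ → rivubagidugidaujd.
Rule 3 (intervocalic voicing): no segment meets the environment; /rivubagidugidaujd/ is unchanged.
Rule 4 (final cluster simplification): /d/ is the second consonant of a word-final cluster /jd/, so it deletes. /rivubagidugidaujd/ → rivubagidugidauj.

rivubagidugidauj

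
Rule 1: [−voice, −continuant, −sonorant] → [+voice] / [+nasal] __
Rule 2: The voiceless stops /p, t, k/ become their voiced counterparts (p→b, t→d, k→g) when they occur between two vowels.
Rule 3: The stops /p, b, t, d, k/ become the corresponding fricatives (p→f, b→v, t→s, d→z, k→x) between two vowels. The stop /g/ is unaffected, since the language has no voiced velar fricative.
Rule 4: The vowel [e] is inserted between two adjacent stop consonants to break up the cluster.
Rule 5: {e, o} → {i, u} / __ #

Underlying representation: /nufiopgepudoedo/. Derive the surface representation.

Rule 1 (post-nasal voicing): no segment meets the environment; /nufiopgepudoedo/ is unchanged.
Rule 2 (intervocalic voicing): /p/ is a voiceless stop between vowels /e/ and /u/, so it voices to [b]. /nufiopgepudoedo/ → nufiopgebudoedo.
Rule 3 (intervocalic spirantization): /b/ is a stop between vowels /e/ and /u/, so it spirantizes to the fricative [v]. /d/ is a stop between vowels /u/ and /o/, so it spirantizes to the fricative [z]. /d/ is a stop between vowels /e/ and /o/, so it spirantizes to the fricative [z]. /nufiopgebudoedo/ → nufiopgevuzoezo.
Rule 4 (stop-cluster e-epenthesis): /p/ and /g/ form a stop–stop cluster, so [e] is inserted between them. /nufiopgevuzoezo/ → nufiopegevuzoezo.
Rule 5 (final vowel raising): /o/ is a mid vowel in word-final position, so it raises to [u]. /nufiopegevuzoezo/ → nufiopegevuzoezu.

nufiopegevuzoezu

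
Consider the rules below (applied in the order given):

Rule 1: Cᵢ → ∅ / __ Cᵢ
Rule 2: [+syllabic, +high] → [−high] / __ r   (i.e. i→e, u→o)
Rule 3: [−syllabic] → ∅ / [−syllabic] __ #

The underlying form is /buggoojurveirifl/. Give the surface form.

Rule 1 (degemination): /gg/ is a geminate; the first /g/ deletes. /buggoojurveirifl/ → bugoojurveirifl.
Rule 2 (pre-rhotic lowering): /u/ is a high vowel immediately before /r/, so it lowers to [o]. /i/ is a high vowel immediately before /r/, so it lowers to [e]. /bugoojurveirifl/ → bugoojorveerifl.
Rule 3 (final cluster simplification): /l/ is the second consonant of a word-final cluster /fl/, so it deletes. /bugoojorveerifl/ → bugoojorveerif.

bugoojorveerif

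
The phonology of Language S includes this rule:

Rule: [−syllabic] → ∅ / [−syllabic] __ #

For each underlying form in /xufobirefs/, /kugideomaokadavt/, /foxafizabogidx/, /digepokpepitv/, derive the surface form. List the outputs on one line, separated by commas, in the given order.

xufobiref, kugideomaokadav, foxafizabogid, digepokpepit

/xufobirefs/: /s/ is the second consonant of a word-final cluster /fs/, so it deletes. → [xufobiref].
/kugideomaokadavt/: /t/ is the second consonant of a word-final cluster /vt/, so it deletes. → [kugideomaokadav].
/foxafizabogidx/: /x/ is the second consonant of a word-final cluster /dx/, so it deletes. → [foxafizabogid].
/digepokpepitv/: /v/ is the second consonant of a word-final cluster /tv/, so it deletes. → [digepokpepit].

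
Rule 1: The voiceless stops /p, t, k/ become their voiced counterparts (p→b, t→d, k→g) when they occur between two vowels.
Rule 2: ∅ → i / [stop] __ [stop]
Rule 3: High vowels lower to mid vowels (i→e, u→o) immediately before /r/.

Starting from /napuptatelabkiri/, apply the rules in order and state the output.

Rule 1 (intervocalic voicing): /p/ is a voiceless stop between vowels /a/ and /u/, so it voices to [b]. /t/ is a voiceless stop between vowels /a/ and /e/, so it voices to [d]. /napuptatelabkiri/ → nabuptadelabkiri.
Rule 2 (stop-cluster i-epenthesis): /p/ and /t/ form a stop–stop cluster, so [i] is inserted between them. /b/ and /k/ form a stop–stop cluster, so [i] is inserted between them. /nabuptadelabkiri/ → nabupitadelabikiri.
Rule 3 (pre-rhotic lowering): /i/ is a high vowel immediately before /r/, so it lowers to [e]. /nabupitadelabikiri/ → nabupitadelabikeri.

nabupitadelabikeri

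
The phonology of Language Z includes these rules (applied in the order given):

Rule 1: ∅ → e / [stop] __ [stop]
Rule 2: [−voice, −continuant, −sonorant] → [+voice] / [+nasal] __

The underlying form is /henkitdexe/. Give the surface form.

hengitedexe

Rule 1 (stop-cluster e-epenthesis): /t/ and /d/ form a stop–stop cluster, so [e] is inserted between them. /henkitdexe/ → henkitedexe.
Rule 2 (post-nasal voicing): /k/ is a voiceless stop immediately after the nasal /n/, so it voices to [g]. /henkitedexe/ → hengitedexe.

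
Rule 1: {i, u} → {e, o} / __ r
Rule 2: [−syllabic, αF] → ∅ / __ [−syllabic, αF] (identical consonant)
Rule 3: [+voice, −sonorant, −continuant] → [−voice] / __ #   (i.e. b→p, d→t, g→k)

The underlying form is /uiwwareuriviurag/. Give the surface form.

uiwareoriviorak

Rule 1 (pre-rhotic lowering): /u/ is a high vowel immediately before /r/, so it lowers to [o]. /u/ is a high vowel immediately before /r/, so it lowers to [o]. /uiwwareuriviurag/ → uiwwareoriviorag.
Rule 2 (degemination): /ww/ is a geminate; the first /w/ deletes. /uiwwareoriviorag/ → uiwareoriviorag.
Rule 3 (final devoicing): /g/ is a voiced stop in word-final position, so it devoices to [k]. /uiwareoriviorag/ → uiwareoriviorak.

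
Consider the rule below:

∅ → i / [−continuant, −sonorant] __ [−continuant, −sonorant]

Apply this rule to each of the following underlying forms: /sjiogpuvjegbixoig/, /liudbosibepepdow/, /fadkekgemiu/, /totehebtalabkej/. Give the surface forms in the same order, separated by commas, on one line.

/sjiogpuvjegbixoig/: /g/ and /p/ form a stop–stop cluster, so [i] is inserted between them. /g/ and /b/ form a stop–stop cluster, so [i] is inserted between them. → [sjiogipuvjegibixoig].
/liudbosibepepdow/: /d/ and /b/ form a stop–stop cluster, so [i] is inserted between them. /p/ and /d/ form a stop–stop cluster, so [i] is inserted between them. → [liudibosibepepidow].
/fadkekgemiu/: /d/ and /k/ form a stop–stop cluster, so [i] is inserted between them. /k/ and /g/ form a stop–stop cluster, so [i] is inserted between them. → [fadikekigemiu].
/totehebtalabkej/: /b/ and /t/ form a stop–stop cluster, so [i] is inserted between them. /b/ and /k/ form a stop–stop cluster, so [i] is inserted between them. → [totehebitalabikej].

sjiogipuvjegibixoig, liudibosibepepidow, fadikekigemiu, totehebitalabikej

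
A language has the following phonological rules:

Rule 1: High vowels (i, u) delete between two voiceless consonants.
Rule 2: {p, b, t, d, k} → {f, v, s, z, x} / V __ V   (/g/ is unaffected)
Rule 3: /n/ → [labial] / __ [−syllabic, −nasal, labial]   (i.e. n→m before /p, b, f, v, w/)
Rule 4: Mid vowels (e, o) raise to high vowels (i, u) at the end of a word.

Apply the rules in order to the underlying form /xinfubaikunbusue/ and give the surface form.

ximfuvaixumbusui

Rule 1 (high vowel syncope): no segment meets the environment; /xinfubaikunbusue/ is unchanged.
Rule 2 (intervocalic spirantization): /b/ is a stop between vowels /u/ and /a/, so it spirantizes to the fricative [v]. /k/ is a stop between vowels /i/ and /u/, so it spirantizes to the fricative [x]. /xinfubaikunbusue/ → xinfuvaixunbusue.
Rule 3 (nasal place assimilation): /n/ precedes the labial consonant /f/, so it assimilates in place to [m]. /n/ precedes the labial consonant /b/, so it assimilates in place to [m]. /xinfuvaixunbusue/ → ximfuvaixumbusue.
Rule 4 (final vowel raising): /e/ is a mid vowel in word-final position, so it raises to [i]. /ximfuvaixumbusue/ → ximfuvaixumbusui.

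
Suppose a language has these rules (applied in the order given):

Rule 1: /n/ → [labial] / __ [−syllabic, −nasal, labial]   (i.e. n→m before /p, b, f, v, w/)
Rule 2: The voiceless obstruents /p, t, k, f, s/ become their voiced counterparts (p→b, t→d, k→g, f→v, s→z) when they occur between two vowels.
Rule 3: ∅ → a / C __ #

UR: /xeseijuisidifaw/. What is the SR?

Rule 1 (nasal place assimilation): no segment meets the environment; /xeseijuisidifaw/ is unchanged.
Rule 2 (intervocalic voicing): /s/ is a voiceless obstruent between vowels /e/ and /e/, so it voices to [z]. /s/ is a voiceless obstruent between vowels /i/ and /i/, so it voices to [z]. /f/ is a voiceless obstruent between vowels /i/ and /a/, so it voices to [v]. /xeseijuisidifaw/ → xezeijuizidivaw.
Rule 3 (final a-epenthesis): the form ends in the consonant /w/, so [a] is inserted word-finally. /xezeijuizidivaw/ → xezeijuizidivawa.

xezeijuizidivawa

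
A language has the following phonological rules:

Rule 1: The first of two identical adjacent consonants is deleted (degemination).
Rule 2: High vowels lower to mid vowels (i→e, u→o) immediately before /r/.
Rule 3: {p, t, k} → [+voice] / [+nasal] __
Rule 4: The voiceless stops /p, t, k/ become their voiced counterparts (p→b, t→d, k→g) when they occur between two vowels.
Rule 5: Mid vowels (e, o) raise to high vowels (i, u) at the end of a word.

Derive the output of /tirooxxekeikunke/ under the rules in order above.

terooxegeigungi

Rule 1 (degemination): /xx/ is a geminate; the first /x/ deletes. /tirooxxekeikunke/ → tirooxekeikunke.
Rule 2 (pre-rhotic lowering): /i/ is a high vowel immediately before /r/, so it lowers to [e]. /tirooxekeikunke/ → terooxekeikunke.
Rule 3 (post-nasal voicing): /k/ is a voiceless stop immediately after the nasal /n/, so it voices to [g]. /terooxekeikunke/ → terooxekeikunge.
Rule 4 (intervocalic voicing): /k/ is a voiceless stop between vowels /e/ and /e/, so it voices to [g]. /k/ is a voiceless stop between vowels /i/ and /u/, so it voices to [g]. /terooxekeikunge/ → terooxegeigunge.
Rule 5 (final vowel raising): /e/ is a mid vowel in word-final position, so it raises to [i]. /terooxegeigunge/ → terooxegeigungi.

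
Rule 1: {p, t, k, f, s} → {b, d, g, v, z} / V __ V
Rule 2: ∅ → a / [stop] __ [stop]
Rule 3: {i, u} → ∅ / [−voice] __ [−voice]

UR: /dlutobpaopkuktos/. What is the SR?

Rule 1 (intervocalic voicing): /t/ is a voiceless obstruent between vowels /u/ and /o/, so it voices to [d]. /dlutobpaopkuktos/ → dludobpaopkuktos.
Rule 2 (stop-cluster a-epenthesis): /b/ and /p/ form a stop–stop cluster, so [a] is inserted between them. /p/ and /k/ form a stop–stop cluster, so [a] is inserted between them. /k/ and /t/ form a stop–stop cluster, so [a] is inserted between them. /dludobpaopkuktos/ → dludobapaopakukatos.
Rule 3 (high vowel syncope): /u/ is a high vowel flanked by voiceless consonants /k/ and /k/, so it deletes. /dludobapaopakukatos/ → dludobapaopakkatos.

dludobapaopakkatos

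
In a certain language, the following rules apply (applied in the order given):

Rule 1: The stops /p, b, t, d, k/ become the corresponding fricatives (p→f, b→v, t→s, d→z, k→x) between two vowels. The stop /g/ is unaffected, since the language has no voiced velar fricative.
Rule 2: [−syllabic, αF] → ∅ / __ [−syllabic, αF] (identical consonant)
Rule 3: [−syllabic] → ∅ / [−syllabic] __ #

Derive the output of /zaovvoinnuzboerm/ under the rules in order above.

zaovoinuzboer

Rule 1 (intervocalic spirantization): no segment meets the environment; /zaovvoinnuzboerm/ is unchanged.
Rule 2 (degemination): /vv/ is a geminate; the first /v/ deletes. /nn/ is a geminate; the first /n/ deletes. /zaovvoinnuzboerm/ → zaovoinuzboerm.
Rule 3 (final cluster simplification): /m/ is the second consonant of a word-final cluster /rm/, so it deletes. /zaovoinuzboerm/ → zaovoinuzboer.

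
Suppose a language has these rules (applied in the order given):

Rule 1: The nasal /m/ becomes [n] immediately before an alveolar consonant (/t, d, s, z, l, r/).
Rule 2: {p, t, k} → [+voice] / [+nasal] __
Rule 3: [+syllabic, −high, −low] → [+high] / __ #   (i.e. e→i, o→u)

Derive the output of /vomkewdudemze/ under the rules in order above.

Rule 1 (nasal place assimilation): /m/ precedes the alveolar consonant /z/, so it assimilates in place to [n]. /vomkewdudemze/ → vomkewdudenze.
Rule 2 (post-nasal voicing): /k/ is a voiceless stop immediately after the nasal /m/, so it voices to [g]. /vomkewdudenze/ → vomgewdudenze.
Rule 3 (final vowel raising): /e/ is a mid vowel in word-final position, so it raises to [i]. /vomgewdudenze/ → vomgewdudenzi.

vomgewdudenzi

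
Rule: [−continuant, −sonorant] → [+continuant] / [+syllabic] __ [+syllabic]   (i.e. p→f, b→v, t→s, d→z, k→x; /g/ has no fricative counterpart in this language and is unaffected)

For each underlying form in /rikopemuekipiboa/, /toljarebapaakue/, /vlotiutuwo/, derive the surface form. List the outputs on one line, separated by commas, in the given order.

rixofemuexifivoa, toljarevafaaxue, vlosiusuwo

/rikopemuekipiboa/: /k/ is a stop between vowels /i/ and /o/, so it spirantizes to the fricative [x]. /p/ is a stop between vowels /o/ and /e/, so it spirantizes to the fricative [f]. /k/ is a stop between vowels /e/ and /i/, so it spirantizes to the fricative [x]. /p/ is a stop between vowels /i/ and /i/, so it spirantizes to the fricative [f]. /b/ is a stop between vowels /i/ and /o/, so it spirantizes to the fricative [v]. → [rixofemuexifivoa].
/toljarebapaakue/: /b/ is a stop between vowels /e/ and /a/, so it spirantizes to the fricative [v]. /p/ is a stop between vowels /a/ and /a/, so it spirantizes to the fricative [f]. /k/ is a stop between vowels /a/ and /u/, so it spirantizes to the fricative [x]. → [toljarevafaaxue].
/vlotiutuwo/: /t/ is a stop between vowels /o/ and /i/, so it spirantizes to the fricative [s]. /t/ is a stop between vowels /u/ and /u/, so it spirantizes to the fricative [s]. → [vlosiusuwo].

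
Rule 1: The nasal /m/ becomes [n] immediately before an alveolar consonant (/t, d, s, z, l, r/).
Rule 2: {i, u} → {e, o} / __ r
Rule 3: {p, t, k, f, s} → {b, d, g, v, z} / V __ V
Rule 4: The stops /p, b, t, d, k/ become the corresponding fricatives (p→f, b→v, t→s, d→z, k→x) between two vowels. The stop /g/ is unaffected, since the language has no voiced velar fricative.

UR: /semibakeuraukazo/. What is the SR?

Rule 1 (nasal place assimilation): no segment meets the environment; /semibakeuraukazo/ is unchanged.
Rule 2 (pre-rhotic lowering): /u/ is a high vowel immediately before /r/, so it lowers to [o]. /semibakeuraukazo/ → semibakeoraukazo.
Rule 3 (intervocalic voicing): /k/ is a voiceless obstruent between vowels /a/ and /e/, so it voices to [g]. /k/ is a voiceless obstruent between vowels /u/ and /a/, so it voices to [g]. /semibakeoraukazo/ → semibageoraugazo.
Rule 4 (intervocalic spirantization): /b/ is a stop between vowels /i/ and /a/, so it spirantizes to the fricative [v]. /semibageoraugazo/ → semivageoraugazo.

semivageoraugazo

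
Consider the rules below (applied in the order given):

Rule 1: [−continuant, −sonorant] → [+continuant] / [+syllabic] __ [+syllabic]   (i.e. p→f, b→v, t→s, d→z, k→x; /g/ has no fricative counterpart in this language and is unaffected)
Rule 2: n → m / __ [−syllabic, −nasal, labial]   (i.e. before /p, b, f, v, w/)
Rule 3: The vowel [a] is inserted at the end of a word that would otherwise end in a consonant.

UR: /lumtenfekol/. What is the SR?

Rule 1 (intervocalic spirantization): /k/ is a stop between vowels /e/ and /o/, so it spirantizes to the fricative [x]. /lumtenfekol/ → lumtenfexol.
Rule 2 (nasal place assimilation): /n/ precedes the labial consonant /f/, so it assimilates in place to [m]. /lumtenfexol/ → lumtemfexol.
Rule 3 (final a-epenthesis): the form ends in the consonant /l/, so [a] is inserted word-finally. /lumtemfexol/ → lumtemfexola.

lumtemfexola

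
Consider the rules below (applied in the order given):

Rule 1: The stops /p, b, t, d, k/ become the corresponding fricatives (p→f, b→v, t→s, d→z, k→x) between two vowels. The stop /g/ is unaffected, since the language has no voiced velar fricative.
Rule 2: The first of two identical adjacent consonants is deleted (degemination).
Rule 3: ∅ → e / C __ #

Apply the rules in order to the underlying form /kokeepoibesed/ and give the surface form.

koxeefoivesede

Rule 1 (intervocalic spirantization): /k/ is a stop between vowels /o/ and /e/, so it spirantizes to the fricative [x]. /p/ is a stop between vowels /e/ and /o/, so it spirantizes to the fricative [f]. /b/ is a stop between vowels /i/ and /e/, so it spirantizes to the fricative [v]. /kokeepoibesed/ → koxeefoivesed.
Rule 2 (degemination): no segment meets the environment; /koxeefoivesed/ is unchanged.
Rule 3 (final e-epenthesis): the form ends in the consonant /d/, so [e] is inserted word-finally. /koxeefoivesed/ → koxeefoivesede.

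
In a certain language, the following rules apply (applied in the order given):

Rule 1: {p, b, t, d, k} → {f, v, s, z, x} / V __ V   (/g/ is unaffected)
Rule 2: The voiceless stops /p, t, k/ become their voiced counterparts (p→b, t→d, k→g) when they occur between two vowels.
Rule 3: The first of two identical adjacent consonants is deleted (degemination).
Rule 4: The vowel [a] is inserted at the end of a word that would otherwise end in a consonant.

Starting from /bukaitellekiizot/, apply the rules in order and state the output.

Rule 1 (intervocalic spirantization): /k/ is a stop between vowels /u/ and /a/, so it spirantizes to the fricative [x]. /t/ is a stop between vowels /i/ and /e/, so it spirantizes to the fricative [s]. /k/ is a stop between vowels /e/ and /i/, so it spirantizes to the fricative [x]. /bukaitellekiizot/ → buxaisellexiizot.
Rule 2 (intervocalic voicing): no segment meets the environment; /buxaisellexiizot/ is unchanged.
Rule 3 (degemination): /ll/ is a geminate; the first /l/ deletes. /buxaisellexiizot/ → buxaiselexiizot.
Rule 4 (final a-epenthesis): the form ends in the consonant /t/, so [a] is inserted word-finally. /buxaiselexiizot/ → buxaiselexiizota.

buxaiselexiizota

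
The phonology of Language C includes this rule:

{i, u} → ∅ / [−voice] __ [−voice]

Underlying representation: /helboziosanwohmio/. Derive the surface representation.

No segment of /helboziosanwohmio/ meets the structural description of the rule, so the form surfaces unchanged.

helboziosanwohmio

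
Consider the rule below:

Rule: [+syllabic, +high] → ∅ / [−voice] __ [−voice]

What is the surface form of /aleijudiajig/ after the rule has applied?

aleijudiajig

No segment of /aleijudiajig/ meets the structural description of the rule, so the form surfaces unchanged.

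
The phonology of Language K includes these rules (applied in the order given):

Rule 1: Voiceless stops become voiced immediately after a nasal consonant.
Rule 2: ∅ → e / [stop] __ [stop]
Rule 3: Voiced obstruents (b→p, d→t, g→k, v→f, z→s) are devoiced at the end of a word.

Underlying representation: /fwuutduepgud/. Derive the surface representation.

fwuuteduepegut

Rule 1 (post-nasal voicing): no segment meets the environment; /fwuutduepgud/ is unchanged.
Rule 2 (stop-cluster e-epenthesis): /t/ and /d/ form a stop–stop cluster, so [e] is inserted between them. /p/ and /g/ form a stop–stop cluster, so [e] is inserted between them. /fwuutduepgud/ → fwuuteduepegud.
Rule 3 (final devoicing): /d/ is a voiced obstruent in word-final position, so it devoices to [t]. /fwuuteduepegud/ → fwuuteduepegut.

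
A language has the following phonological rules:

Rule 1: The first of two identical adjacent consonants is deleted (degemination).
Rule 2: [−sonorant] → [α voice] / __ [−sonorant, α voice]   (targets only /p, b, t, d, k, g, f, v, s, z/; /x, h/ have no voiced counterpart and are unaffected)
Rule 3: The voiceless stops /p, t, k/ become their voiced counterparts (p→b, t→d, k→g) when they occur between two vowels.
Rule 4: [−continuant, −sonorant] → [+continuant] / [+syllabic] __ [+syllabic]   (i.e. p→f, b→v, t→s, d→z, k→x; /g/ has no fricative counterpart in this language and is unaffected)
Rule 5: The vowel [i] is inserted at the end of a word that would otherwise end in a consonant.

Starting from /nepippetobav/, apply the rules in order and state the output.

nevivezovavi

Rule 1 (degemination): /pp/ is a geminate; the first /p/ deletes. /nepippetobav/ → nepipetobav.
Rule 2 (regressive voicing assimilation): no segment meets the environment; /nepipetobav/ is unchanged.
Rule 3 (intervocalic voicing): /p/ is a voiceless stop between vowels /e/ and /i/, so it voices to [b]. /p/ is a voiceless stop between vowels /i/ and /e/, so it voices to [b]. /t/ is a voiceless stop between vowels /e/ and /o/, so it voices to [d]. /nepipetobav/ → nebibedobav.
Rule 4 (intervocalic spirantization): /b/ is a stop between vowels /e/ and /i/, so it spirantizes to the fricative [v]. /b/ is a stop between vowels /i/ and /e/, so it spirantizes to the fricative [v]. /d/ is a stop between vowels /e/ and /o/, so it spirantizes to the fricative [z]. /b/ is a stop between vowels /o/ and /a/, so it spirantizes to the fricative [v]. /nebibedobav/ → nevivezovav.
Rule 5 (final i-epenthesis): the form ends in the consonant /v/, so [i] is inserted word-finally. /nevivezovav/ → nevivezovavi.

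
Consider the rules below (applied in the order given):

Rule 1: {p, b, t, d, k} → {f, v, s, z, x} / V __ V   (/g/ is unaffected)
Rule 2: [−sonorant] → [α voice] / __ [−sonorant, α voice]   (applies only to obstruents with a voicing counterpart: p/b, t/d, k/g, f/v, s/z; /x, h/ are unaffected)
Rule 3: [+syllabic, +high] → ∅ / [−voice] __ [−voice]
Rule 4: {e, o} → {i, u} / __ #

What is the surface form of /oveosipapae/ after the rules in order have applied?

oveosfafai

Rule 1 (intervocalic spirantization): /p/ is a stop between vowels /i/ and /a/, so it spirantizes to the fricative [f]. /p/ is a stop between vowels /a/ and /a/, so it spirantizes to the fricative [f]. /oveosipapae/ → oveosifafae.
Rule 2 (regressive voicing assimilation): no segment meets the environment; /oveosifafae/ is unchanged.
Rule 3 (high vowel syncope): /i/ is a high vowel flanked by voiceless consonants /s/ and /f/, so it deletes. /oveosifafae/ → oveosfafae.
Rule 4 (final vowel raising): /e/ is a mid vowel in word-final position, so it raises to [i]. /oveosfafae/ → oveosfafai.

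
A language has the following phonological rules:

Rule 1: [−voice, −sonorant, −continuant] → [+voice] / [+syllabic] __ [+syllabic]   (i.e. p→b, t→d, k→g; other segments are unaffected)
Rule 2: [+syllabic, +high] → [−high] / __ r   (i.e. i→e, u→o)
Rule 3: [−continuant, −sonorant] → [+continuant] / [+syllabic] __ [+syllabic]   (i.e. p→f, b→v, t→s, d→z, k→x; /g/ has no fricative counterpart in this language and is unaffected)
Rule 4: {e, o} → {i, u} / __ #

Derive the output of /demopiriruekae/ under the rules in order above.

Rule 1 (intervocalic voicing): /p/ is a voiceless stop between vowels /o/ and /i/, so it voices to [b]. /k/ is a voiceless stop between vowels /e/ and /a/, so it voices to [g]. /demopiriruekae/ → demobiriruegae.
Rule 2 (pre-rhotic lowering): /i/ is a high vowel immediately before /r/, so it lowers to [e]. /i/ is a high vowel immediately before /r/, so it lowers to [e]. /demobiriruegae/ → demobereruegae.
Rule 3 (intervocalic spirantization): /b/ is a stop between vowels /o/ and /e/, so it spirantizes to the fricative [v]. /demobereruegae/ → demovereruegae.
Rule 4 (final vowel raising): /e/ is a mid vowel in word-final position, so it raises to [i]. /demovereruegae/ → demovereruegai.

demovereruegai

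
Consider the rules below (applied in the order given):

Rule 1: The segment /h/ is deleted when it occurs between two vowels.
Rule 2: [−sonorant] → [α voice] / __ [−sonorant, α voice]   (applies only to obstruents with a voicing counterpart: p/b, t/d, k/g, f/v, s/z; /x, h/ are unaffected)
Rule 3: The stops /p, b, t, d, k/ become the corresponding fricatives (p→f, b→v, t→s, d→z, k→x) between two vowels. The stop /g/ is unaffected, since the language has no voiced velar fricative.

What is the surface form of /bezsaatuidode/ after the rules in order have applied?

Rule 1 (intervocalic h-deletion): no segment meets the environment; /bezsaatuidode/ is unchanged.
Rule 2 (regressive voicing assimilation): /z/ precedes the voiceless obstruent /s/, so it devoices to [s] by assimilation. /bezsaatuidode/ → bessaatuidode.
Rule 3 (intervocalic spirantization): /t/ is a stop between vowels /a/ and /u/, so it spirantizes to the fricative [s]. /d/ is a stop between vowels /i/ and /o/, so it spirantizes to the fricative [z]. /d/ is a stop between vowels /o/ and /e/, so it spirantizes to the fricative [z]. /bessaatuidode/ → bessaasuizoze.

bessaasuizoze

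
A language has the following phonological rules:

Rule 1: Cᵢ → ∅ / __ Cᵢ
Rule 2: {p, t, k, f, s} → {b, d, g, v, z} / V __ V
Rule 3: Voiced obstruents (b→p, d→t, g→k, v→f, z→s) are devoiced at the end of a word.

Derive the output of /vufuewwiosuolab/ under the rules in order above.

Rule 1 (degemination): /ww/ is a geminate; the first /w/ deletes. /vufuewwiosuolab/ → vufuewiosuolab.
Rule 2 (intervocalic voicing): /f/ is a voiceless obstruent between vowels /u/ and /u/, so it voices to [v]. /s/ is a voiceless obstruent between vowels /o/ and /u/, so it voices to [z]. /vufuewiosuolab/ → vuvuewiozuolab.
Rule 3 (final devoicing): /b/ is a voiced obstruent in word-final position, so it devoices to [p]. /vuvuewiozuolab/ → vuvuewiozuolap.

vuvuewiozuolap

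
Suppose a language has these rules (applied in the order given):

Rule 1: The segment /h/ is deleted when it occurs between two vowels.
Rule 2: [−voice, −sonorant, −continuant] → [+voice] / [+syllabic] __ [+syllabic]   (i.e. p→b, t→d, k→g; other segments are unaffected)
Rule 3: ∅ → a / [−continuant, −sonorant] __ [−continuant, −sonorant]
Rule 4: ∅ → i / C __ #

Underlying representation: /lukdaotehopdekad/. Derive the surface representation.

Rule 1 (intervocalic h-deletion): /h/ occurs between vowels /e/ and /o/, so it deletes. /lukdaotehopdekad/ → lukdaoteopdekad.
Rule 2 (intervocalic voicing): /t/ is a voiceless stop between vowels /o/ and /e/, so it voices to [d]. /k/ is a voiceless stop between vowels /e/ and /a/, so it voices to [g]. /lukdaoteopdekad/ → lukdaodeopdegad.
Rule 3 (stop-cluster a-epenthesis): /k/ and /d/ form a stop–stop cluster, so [a] is inserted between them. /p/ and /d/ form a stop–stop cluster, so [a] is inserted between them. /lukdaodeopdegad/ → lukadaodeopadegad.
Rule 4 (final i-epenthesis): the form ends in the consonant /d/, so [i] is inserted word-finally. /lukadaodeopadegad/ → lukadaodeopadegadi.

lukadaodeopadegadi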